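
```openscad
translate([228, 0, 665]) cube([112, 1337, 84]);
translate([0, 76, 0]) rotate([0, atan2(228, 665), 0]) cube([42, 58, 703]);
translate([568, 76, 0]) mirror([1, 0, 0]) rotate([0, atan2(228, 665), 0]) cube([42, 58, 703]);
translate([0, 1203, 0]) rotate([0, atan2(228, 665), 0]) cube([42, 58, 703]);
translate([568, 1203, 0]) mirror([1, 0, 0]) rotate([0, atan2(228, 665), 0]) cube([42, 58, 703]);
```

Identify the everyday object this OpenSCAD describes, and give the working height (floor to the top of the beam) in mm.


A sawhorse. The overall height is 749 mm.

A beam across two mirrored pairs of raked legs — a sawhorse. The beam's underside is at z = 665 (matching the legs' vertical rise in atan2(228, 665)) and the beam is 84 mm tall, so its top is at 665 + 84 = 749 mm. The raked legs top out at the beam's underside, so that is the highest point.


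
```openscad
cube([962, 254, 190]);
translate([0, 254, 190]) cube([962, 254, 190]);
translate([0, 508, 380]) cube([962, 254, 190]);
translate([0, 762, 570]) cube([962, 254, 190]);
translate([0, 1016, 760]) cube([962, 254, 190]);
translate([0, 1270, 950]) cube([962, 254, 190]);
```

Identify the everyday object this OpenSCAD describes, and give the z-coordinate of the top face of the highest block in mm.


A staircase. The total rise is 1140 mm.

6 identical blocks, each offset up and back from the previous — a staircase. Each step is 190 mm tall and there are 6 of them, so the total rise is 6 × 190 = 1140 mm.


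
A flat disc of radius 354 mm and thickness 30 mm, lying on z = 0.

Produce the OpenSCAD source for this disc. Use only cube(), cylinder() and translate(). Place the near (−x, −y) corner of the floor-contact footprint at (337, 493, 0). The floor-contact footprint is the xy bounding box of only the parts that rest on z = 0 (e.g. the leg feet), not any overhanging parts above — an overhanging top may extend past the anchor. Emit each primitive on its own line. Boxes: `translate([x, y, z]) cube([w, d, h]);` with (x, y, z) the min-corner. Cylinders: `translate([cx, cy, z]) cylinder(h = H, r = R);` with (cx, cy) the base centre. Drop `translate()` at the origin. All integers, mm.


translate([691, 847, 0]) cylinder(h = 30, r = 354);


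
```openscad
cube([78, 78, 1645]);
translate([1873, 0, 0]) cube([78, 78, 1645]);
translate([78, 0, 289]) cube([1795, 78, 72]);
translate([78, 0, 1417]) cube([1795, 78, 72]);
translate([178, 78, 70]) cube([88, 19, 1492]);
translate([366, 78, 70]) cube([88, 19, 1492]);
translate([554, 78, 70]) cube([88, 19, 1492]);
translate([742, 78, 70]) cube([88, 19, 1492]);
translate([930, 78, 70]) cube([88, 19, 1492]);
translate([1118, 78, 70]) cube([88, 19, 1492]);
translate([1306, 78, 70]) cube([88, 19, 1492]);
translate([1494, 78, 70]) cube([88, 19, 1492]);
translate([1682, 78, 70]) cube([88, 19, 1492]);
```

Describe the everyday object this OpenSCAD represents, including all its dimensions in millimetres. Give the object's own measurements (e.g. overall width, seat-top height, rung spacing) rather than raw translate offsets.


A fence section. Two 78×78 mm posts, 1645 mm tall, stand on the floor with a clear span of 1795 mm between their inner faces. Two horizontal rails of 78×72 mm section span the gap between the posts with their undersides at z = 289 mm and z = 1417 mm, flush with the posts' −y face. 9 pickets, each 88 mm wide, 19 mm thick and 1492 mm tall, are fixed to the +y face of the rails with their bottoms at z = 70 mm, spaced across the span with a 100 mm gap after the −x post and between neighbouring pickets, with 103 mm left before the +x post.


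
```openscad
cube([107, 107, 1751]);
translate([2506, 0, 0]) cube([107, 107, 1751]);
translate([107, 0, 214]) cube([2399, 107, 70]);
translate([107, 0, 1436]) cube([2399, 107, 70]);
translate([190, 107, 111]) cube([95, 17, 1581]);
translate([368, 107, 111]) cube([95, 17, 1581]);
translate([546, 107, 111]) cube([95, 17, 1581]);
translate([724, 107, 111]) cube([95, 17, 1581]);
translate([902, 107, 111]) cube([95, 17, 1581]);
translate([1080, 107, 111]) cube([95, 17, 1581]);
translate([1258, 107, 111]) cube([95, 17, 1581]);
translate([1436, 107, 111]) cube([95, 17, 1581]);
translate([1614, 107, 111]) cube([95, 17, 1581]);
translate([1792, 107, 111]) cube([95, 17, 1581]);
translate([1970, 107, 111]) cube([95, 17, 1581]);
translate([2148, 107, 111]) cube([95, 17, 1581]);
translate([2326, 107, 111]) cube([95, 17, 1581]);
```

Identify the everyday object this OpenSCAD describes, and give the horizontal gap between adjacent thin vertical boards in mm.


A fence section. The picket gap is 83 mm.

Two posts, two rails, 13 pickets — a fence section. Span 2399 mm holds 13 pickets of 95 mm with 14 equal gaps: ⌊(2399 − 13·95) / 14⌋ = 83 mm.


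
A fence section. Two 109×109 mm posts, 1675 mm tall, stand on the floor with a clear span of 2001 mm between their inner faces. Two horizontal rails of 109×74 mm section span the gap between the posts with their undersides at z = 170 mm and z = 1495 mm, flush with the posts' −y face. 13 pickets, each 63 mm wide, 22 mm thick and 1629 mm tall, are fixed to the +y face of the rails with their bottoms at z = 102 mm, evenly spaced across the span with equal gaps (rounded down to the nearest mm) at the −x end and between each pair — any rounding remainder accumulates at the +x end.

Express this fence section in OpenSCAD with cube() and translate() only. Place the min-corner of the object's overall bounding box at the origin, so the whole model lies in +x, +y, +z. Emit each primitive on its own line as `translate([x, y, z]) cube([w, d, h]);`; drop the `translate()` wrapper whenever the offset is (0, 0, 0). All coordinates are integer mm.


cube([109, 109, 1675]);
translate([2110, 0, 0]) cube([109, 109, 1675]);
translate([109, 0, 170]) cube([2001, 109, 74]);
translate([109, 0, 1495]) cube([2001, 109, 74]);
translate([193, 109, 102]) cube([63, 22, 1629]);
translate([340, 109, 102]) cube([63, 22, 1629]);
translate([487, 109, 102]) cube([63, 22, 1629]);
translate([634, 109, 102]) cube([63, 22, 1629]);
translate([781, 109, 102]) cube([63, 22, 1629]);
translate([928, 109, 102]) cube([63, 22, 1629]);
translate([1075, 109, 102]) cube([63, 22, 1629]);
translate([1222, 109, 102]) cube([63, 22, 1629]);
translate([1369, 109, 102]) cube([63, 22, 1629]);
translate([1516, 109, 102]) cube([63, 22, 1629]);
translate([1663, 109, 102]) cube([63, 22, 1629]);
translate([1810, 109, 102]) cube([63, 22, 1629]);
translate([1957, 109, 102]) cube([63, 22, 1629]);


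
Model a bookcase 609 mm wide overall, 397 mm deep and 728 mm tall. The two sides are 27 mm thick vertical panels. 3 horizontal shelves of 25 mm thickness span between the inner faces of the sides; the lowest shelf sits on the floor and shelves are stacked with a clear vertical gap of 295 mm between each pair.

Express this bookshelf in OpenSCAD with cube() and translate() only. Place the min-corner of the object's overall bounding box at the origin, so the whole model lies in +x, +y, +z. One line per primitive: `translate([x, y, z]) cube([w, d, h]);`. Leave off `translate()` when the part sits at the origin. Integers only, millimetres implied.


cube([27, 397, 728]);
translate([582, 0, 0]) cube([27, 397, 728]);
translate([27, 0, 0]) cube([555, 397, 25]);
translate([27, 0, 320]) cube([555, 397, 25]);
translate([27, 0, 640]) cube([555, 397, 25]);


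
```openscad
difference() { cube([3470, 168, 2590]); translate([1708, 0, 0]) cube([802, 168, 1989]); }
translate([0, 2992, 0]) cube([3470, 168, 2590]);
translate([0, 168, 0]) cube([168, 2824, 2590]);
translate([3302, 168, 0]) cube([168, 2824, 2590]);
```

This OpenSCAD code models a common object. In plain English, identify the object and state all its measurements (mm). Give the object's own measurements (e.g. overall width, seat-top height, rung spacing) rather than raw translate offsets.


A single room: four walls, each 2590 mm tall and 168 mm thick, enclosing an outside footprint 3470×3160 mm (x × y), no floor or roof. The front and back walls (−y and +y sides) run the full x-width; the side walls fit between their inner faces. A door opening 802 mm wide and 1989 mm tall is cut through the front wall from the floor up, its −x edge 1708 mm from the wall's −x end.


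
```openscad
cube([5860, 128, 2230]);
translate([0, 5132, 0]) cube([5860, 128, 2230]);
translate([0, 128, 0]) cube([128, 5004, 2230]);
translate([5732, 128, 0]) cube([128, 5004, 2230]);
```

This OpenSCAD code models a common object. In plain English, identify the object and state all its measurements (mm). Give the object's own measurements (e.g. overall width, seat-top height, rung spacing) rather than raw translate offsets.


The wall frame of a small rectangular building: four walls, each 2230 mm tall and 128 mm thick, enclosing a footprint 5860 mm (x) by 5260 mm (y) outside-to-outside, with no floor or roof. The front and back walls (the −y and +y sides) span the full width; the two side walls fit between them.


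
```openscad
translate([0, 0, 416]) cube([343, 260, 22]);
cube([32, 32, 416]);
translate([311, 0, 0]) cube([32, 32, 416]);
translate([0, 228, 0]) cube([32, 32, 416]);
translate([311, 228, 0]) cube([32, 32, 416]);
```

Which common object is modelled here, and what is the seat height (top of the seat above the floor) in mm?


A stool. The seat height is 438 mm.

A 343×260×22 slab at z = 416 on four corner posts — a stool. The seat top is 416 + 22 = 438 mm.


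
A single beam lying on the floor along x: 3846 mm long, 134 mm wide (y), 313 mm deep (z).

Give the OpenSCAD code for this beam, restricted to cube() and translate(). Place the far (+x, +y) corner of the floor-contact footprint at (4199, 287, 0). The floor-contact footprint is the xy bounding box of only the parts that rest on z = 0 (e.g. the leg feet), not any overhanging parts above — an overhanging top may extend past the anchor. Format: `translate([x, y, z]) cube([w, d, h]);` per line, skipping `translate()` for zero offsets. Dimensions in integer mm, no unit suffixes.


translate([353, 153, 0]) cube([3846, 134, 313]);


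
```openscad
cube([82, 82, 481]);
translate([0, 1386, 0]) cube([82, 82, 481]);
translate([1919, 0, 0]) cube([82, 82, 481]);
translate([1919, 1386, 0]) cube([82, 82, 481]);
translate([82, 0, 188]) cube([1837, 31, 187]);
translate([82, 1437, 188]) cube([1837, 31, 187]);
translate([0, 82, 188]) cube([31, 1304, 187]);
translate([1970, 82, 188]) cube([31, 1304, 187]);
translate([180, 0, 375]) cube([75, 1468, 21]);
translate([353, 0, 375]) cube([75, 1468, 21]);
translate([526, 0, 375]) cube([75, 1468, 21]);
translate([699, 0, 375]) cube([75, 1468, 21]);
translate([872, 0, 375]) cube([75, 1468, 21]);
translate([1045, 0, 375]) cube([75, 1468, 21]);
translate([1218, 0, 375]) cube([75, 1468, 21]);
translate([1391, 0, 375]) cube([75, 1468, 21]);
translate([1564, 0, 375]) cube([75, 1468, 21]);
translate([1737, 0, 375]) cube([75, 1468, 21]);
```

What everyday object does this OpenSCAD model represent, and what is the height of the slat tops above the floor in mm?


A bed frame. The slat-top height is 396 mm.

Four posts, four rails, and a row of slats — a bed frame. Slats sit on the rails at z = 188 + 187 = 375; with slat thickness 21, the top is 396 mm.


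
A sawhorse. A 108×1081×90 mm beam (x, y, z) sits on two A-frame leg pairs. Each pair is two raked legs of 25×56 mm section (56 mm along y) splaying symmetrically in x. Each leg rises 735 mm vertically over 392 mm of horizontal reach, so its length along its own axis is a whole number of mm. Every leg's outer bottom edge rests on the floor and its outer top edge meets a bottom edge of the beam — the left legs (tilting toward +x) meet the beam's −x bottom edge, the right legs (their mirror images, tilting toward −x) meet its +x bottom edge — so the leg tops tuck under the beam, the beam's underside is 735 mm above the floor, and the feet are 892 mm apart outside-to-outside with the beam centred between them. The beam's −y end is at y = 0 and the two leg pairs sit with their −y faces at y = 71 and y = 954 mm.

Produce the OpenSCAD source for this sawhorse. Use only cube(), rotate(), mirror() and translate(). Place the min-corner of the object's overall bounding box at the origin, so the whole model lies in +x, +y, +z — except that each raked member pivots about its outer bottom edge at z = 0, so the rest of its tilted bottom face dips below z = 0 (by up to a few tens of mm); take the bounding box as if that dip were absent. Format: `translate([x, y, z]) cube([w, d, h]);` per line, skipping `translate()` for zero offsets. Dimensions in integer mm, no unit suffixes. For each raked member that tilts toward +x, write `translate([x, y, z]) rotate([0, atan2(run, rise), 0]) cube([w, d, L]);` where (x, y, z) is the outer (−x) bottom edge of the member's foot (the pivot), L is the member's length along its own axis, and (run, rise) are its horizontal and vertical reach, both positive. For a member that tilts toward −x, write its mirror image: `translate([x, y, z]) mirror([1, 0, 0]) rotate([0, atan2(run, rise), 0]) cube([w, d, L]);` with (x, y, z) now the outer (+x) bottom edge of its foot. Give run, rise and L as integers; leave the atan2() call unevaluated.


// leg length = √(392² + 735²) = 833
// right-leg outer foot x = 2·392 + 108 = 892
// beam min-corner = (392, 0, 735)
translate([392, 0, 735]) cube([108, 1081, 90]);
translate([0, 71, 0]) rotate([0, atan2(392, 735), 0]) cube([25, 56, 833]);
translate([892, 71, 0]) mirror([1, 0, 0]) rotate([0, atan2(392, 735), 0]) cube([25, 56, 833]);
translate([0, 954, 0]) rotate([0, atan2(392, 735), 0]) cube([25, 56, 833]);
translate([892, 954, 0]) mirror([1, 0, 0]) rotate([0, atan2(392, 735), 0]) cube([25, 56, 833]);


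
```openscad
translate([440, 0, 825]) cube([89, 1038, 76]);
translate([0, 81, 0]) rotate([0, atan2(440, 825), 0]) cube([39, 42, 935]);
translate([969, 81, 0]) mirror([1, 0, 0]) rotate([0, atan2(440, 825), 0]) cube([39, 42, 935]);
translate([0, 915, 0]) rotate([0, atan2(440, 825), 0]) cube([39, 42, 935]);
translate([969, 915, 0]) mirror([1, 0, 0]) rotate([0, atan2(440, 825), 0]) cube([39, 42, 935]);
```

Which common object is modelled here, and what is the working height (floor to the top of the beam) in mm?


A sawhorse. The overall height is 901 mm.

A beam across two mirrored pairs of raked legs — a sawhorse. The beam's underside is at z = 825 (matching the legs' vertical rise in atan2(440, 825)) and the beam is 76 mm tall, so its top is at 825 + 76 = 901 mm. The raked legs top out at the beam's underside, so that is the highest point.


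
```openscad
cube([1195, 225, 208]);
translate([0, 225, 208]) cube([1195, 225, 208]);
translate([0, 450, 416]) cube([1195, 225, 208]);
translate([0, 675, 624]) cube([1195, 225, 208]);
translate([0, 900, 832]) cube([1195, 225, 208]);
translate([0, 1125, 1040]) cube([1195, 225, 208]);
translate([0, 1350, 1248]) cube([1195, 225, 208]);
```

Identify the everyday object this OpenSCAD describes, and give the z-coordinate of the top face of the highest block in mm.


A staircase. The total rise is 1456 mm.

7 identical blocks, each offset up and back from the previous — a staircase. Each step is 208 mm tall and there are 7 of them, so the total rise is 7 × 208 = 1456 mm.


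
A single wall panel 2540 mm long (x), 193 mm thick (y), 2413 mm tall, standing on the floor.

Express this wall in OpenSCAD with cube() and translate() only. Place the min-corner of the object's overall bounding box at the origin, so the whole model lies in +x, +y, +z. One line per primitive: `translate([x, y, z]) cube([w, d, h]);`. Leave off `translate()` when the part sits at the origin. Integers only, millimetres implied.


cube([2540, 193, 2413]);


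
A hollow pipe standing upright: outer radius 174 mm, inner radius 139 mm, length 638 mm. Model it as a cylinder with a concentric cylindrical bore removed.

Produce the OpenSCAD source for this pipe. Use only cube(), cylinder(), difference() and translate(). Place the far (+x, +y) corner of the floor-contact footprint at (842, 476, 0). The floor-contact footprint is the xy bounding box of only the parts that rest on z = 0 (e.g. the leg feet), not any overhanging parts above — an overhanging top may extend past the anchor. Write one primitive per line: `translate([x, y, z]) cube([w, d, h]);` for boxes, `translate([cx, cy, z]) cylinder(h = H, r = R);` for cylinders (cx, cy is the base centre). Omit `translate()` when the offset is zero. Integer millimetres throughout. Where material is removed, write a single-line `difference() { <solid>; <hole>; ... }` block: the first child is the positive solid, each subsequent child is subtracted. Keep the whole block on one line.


difference() { translate([668, 302, 0]) cylinder(h = 638, r = 174); translate([668, 302, 0]) cylinder(h = 638, r = 139); }


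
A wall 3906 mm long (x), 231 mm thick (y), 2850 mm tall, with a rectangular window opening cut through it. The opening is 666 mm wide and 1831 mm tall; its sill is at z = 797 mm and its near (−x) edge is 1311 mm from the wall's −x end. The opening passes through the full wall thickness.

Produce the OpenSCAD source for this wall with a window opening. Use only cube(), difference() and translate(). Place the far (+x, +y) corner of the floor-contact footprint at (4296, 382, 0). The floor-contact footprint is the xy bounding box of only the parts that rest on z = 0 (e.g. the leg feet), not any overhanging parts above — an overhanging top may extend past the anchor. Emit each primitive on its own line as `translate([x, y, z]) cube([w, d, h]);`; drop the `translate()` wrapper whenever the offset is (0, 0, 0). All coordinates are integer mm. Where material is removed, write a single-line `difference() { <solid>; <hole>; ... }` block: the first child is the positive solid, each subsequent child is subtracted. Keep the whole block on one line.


difference() { translate([390, 151, 0]) cube([3906, 231, 2850]); translate([1701, 151, 797]) cube([666, 231, 1831]); }


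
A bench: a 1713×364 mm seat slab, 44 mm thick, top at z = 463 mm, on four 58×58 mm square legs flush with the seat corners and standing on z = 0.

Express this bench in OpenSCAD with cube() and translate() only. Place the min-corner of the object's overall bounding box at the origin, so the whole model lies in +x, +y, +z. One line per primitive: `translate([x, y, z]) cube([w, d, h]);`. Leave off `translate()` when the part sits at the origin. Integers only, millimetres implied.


// leg_h = 463 − 44 = 419
translate([0, 0, 419]) cube([1713, 364, 44]);
cube([58, 58, 419]);
translate([0, 306, 0]) cube([58, 58, 419]);
translate([1655, 0, 0]) cube([58, 58, 419]);
translate([1655, 306, 0]) cube([58, 58, 419]);


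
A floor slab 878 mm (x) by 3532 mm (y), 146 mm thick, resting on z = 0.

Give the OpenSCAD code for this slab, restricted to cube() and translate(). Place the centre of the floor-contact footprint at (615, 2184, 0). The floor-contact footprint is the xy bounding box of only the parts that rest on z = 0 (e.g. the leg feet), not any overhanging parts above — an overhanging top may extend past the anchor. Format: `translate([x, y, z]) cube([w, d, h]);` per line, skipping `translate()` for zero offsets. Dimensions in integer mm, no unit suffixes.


translate([176, 418, 0]) cube([878, 3532, 146]);


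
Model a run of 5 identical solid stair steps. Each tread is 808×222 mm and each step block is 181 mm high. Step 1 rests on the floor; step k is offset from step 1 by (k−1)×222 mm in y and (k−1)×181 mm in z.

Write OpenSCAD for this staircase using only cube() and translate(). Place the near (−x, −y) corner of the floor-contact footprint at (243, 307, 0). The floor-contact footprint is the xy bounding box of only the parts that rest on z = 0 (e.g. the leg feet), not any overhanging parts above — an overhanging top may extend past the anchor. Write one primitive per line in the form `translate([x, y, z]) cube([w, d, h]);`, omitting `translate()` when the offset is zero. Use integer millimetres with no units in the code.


translate([243, 307, 0]) cube([808, 222, 181]);
translate([243, 529, 181]) cube([808, 222, 181]);
translate([243, 751, 362]) cube([808, 222, 181]);
translate([243, 973, 543]) cube([808, 222, 181]);
translate([243, 1195, 724]) cube([808, 222, 181]);


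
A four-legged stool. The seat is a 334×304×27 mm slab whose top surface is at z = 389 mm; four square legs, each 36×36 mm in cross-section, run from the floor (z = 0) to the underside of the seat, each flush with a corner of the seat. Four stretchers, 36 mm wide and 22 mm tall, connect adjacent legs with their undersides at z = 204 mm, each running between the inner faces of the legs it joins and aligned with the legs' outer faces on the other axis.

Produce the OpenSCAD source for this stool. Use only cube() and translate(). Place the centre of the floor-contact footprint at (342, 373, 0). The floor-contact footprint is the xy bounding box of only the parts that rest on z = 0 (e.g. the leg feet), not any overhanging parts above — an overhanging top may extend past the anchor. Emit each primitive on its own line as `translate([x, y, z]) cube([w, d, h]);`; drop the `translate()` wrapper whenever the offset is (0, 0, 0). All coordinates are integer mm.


translate([175, 221, 362]) cube([334, 304, 27]);
translate([175, 221, 0]) cube([36, 36, 362]);
translate([473, 221, 0]) cube([36, 36, 362]);
translate([175, 489, 0]) cube([36, 36, 362]);
translate([473, 489, 0]) cube([36, 36, 362]);
translate([211, 221, 204]) cube([262, 36, 22]);
translate([211, 489, 204]) cube([262, 36, 22]);
translate([175, 257, 204]) cube([36, 232, 22]);
translate([473, 257, 204]) cube([36, 232, 22]);


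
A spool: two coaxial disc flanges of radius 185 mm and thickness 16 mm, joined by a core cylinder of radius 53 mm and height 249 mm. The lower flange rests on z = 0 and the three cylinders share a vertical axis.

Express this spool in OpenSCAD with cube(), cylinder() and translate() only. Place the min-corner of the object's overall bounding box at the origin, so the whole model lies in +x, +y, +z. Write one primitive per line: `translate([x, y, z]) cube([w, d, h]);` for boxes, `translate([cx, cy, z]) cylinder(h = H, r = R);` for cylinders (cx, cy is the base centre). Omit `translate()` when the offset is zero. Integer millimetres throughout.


translate([185, 185, 0]) cylinder(h = 16, r = 185);
translate([185, 185, 16]) cylinder(h = 249, r = 53);
translate([185, 185, 265]) cylinder(h = 16, r = 185);


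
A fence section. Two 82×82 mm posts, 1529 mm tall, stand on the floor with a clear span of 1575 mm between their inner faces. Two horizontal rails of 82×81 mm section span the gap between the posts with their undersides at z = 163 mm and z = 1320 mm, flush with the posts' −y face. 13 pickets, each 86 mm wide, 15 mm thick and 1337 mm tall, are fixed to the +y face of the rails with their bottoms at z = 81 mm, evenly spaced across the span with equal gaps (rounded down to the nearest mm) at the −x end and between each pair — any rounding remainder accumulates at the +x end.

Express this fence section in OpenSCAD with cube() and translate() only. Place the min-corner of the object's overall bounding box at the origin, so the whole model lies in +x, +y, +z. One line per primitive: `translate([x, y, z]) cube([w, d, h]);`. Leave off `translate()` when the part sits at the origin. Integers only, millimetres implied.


cube([82, 82, 1529]);
translate([1657, 0, 0]) cube([82, 82, 1529]);
translate([82, 0, 163]) cube([1575, 82, 81]);
translate([82, 0, 1320]) cube([1575, 82, 81]);
translate([114, 82, 81]) cube([86, 15, 1337]);
translate([232, 82, 81]) cube([86, 15, 1337]);
translate([350, 82, 81]) cube([86, 15, 1337]);
translate([468, 82, 81]) cube([86, 15, 1337]);
translate([586, 82, 81]) cube([86, 15, 1337]);
translate([704, 82, 81]) cube([86, 15, 1337]);
translate([822, 82, 81]) cube([86, 15, 1337]);
translate([940, 82, 81]) cube([86, 15, 1337]);
translate([1058, 82, 81]) cube([86, 15, 1337]);
translate([1176, 82, 81]) cube([86, 15, 1337]);
translate([1294, 82, 81]) cube([86, 15, 1337]);
translate([1412, 82, 81]) cube([86, 15, 1337]);
translate([1530, 82, 81]) cube([86, 15, 1337]);


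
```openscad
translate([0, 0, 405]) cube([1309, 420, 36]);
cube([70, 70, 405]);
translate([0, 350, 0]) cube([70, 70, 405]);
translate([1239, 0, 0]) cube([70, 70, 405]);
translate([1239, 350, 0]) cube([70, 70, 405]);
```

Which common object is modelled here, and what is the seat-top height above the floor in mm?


A bench. The seat-top height is 441 mm.

A long slab on four corner posts — a bench. The slab sits at z = 405 with thickness 36, so the top is 405 + 36 = 441 mm.


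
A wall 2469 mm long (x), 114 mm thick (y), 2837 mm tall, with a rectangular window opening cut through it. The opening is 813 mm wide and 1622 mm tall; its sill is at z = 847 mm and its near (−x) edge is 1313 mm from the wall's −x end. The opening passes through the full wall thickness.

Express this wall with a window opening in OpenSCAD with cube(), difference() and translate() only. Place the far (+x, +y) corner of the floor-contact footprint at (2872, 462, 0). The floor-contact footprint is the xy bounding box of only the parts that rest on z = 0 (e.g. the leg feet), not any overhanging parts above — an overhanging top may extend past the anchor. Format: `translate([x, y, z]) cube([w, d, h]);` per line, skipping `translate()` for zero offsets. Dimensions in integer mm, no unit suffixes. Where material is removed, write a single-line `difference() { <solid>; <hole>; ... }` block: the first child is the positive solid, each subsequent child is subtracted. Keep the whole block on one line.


difference() { translate([403, 348, 0]) cube([2469, 114, 2837]); translate([1716, 348, 847]) cube([813, 114, 1622]); }


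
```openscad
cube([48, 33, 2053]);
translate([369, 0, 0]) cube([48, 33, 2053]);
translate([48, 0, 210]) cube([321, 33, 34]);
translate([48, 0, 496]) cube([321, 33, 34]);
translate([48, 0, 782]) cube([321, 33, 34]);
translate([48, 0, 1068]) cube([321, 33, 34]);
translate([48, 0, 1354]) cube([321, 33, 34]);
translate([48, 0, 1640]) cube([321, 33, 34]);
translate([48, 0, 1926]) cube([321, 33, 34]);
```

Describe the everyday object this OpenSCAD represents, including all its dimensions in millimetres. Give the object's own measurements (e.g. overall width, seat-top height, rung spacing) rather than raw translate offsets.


A straight ladder. Two 48×33 mm vertical rails, 2053 mm tall, stand 417 mm apart (outside-to-outside) with their front faces coplanar on the −y side. 7 rungs, each 33 mm deep and 34 mm tall, span between the inner faces of the rails, front faces flush with the rails. The lowest rung's underside is at z = 210 mm and rungs are spaced 286 mm apart (underside to underside).


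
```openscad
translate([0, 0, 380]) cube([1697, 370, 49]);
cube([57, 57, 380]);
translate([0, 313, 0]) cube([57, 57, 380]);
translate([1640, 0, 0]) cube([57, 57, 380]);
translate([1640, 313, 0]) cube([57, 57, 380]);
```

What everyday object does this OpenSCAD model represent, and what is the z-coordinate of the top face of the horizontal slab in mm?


A bench. The seat-top height is 429 mm.

A long slab on four corner posts — a bench. The slab sits at z = 380 with thickness 49, so the top is 380 + 49 = 429 mm.


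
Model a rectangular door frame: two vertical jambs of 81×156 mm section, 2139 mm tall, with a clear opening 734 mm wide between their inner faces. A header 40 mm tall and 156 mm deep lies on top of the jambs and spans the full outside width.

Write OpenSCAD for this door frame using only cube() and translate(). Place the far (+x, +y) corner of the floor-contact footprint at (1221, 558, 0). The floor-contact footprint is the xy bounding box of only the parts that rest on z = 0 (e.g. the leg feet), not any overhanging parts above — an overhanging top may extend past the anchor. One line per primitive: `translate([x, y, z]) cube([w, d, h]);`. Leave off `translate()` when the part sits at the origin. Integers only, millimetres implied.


translate([325, 402, 0]) cube([81, 156, 2139]);
translate([1140, 402, 0]) cube([81, 156, 2139]);
translate([325, 402, 2139]) cube([896, 156, 40]);


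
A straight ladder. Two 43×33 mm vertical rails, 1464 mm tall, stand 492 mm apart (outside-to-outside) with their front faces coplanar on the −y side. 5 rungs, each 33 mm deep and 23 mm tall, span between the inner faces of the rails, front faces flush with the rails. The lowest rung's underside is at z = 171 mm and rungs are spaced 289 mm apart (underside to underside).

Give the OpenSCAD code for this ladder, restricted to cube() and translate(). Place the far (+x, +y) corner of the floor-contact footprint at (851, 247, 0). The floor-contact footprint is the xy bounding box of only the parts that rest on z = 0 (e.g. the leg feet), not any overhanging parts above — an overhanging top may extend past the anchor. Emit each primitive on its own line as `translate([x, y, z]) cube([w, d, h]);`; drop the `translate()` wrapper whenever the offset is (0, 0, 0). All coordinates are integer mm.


// rung span = 492 - 2*43 = 406
// rung[k] z = 171 + k*289
translate([359, 214, 0]) cube([43, 33, 1464]);
translate([808, 214, 0]) cube([43, 33, 1464]);
translate([402, 214, 171]) cube([406, 33, 23]);
translate([402, 214, 460]) cube([406, 33, 23]);
translate([402, 214, 749]) cube([406, 33, 23]);
translate([402, 214, 1038]) cube([406, 33, 23]);
translate([402, 214, 1327]) cube([406, 33, 23]);


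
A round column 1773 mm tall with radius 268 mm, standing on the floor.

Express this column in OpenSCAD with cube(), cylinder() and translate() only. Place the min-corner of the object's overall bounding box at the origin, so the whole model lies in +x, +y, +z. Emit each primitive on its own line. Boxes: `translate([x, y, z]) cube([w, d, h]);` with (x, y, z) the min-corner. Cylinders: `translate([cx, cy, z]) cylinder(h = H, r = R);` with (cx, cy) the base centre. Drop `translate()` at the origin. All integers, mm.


translate([268, 268, 0]) cylinder(h = 1773, r = 268);


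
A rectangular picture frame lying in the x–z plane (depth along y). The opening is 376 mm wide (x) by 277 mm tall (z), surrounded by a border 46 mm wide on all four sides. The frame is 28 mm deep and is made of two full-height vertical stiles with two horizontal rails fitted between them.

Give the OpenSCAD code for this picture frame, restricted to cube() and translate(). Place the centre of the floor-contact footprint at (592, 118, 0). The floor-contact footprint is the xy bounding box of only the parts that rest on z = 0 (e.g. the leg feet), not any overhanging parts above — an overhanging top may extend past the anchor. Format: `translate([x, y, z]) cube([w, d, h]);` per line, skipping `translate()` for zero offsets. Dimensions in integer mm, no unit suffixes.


translate([358, 104, 0]) cube([46, 28, 369]);
translate([780, 104, 0]) cube([46, 28, 369]);
translate([404, 104, 0]) cube([376, 28, 46]);
translate([404, 104, 323]) cube([376, 28, 46]);


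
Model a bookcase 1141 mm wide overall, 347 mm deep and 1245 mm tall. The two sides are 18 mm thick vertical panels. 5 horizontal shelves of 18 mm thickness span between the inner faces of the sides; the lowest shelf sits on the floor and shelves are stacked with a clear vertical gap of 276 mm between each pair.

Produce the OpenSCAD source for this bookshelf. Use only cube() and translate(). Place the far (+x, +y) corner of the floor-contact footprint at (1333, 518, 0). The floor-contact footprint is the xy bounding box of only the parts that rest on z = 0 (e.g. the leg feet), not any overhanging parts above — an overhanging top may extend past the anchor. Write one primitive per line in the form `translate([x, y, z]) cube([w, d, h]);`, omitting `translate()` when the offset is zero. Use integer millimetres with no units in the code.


translate([192, 171, 0]) cube([18, 347, 1245]);
translate([1315, 171, 0]) cube([18, 347, 1245]);
translate([210, 171, 0]) cube([1105, 347, 18]);
translate([210, 171, 294]) cube([1105, 347, 18]);
translate([210, 171, 588]) cube([1105, 347, 18]);
translate([210, 171, 882]) cube([1105, 347, 18]);
translate([210, 171, 1176]) cube([1105, 347, 18]);


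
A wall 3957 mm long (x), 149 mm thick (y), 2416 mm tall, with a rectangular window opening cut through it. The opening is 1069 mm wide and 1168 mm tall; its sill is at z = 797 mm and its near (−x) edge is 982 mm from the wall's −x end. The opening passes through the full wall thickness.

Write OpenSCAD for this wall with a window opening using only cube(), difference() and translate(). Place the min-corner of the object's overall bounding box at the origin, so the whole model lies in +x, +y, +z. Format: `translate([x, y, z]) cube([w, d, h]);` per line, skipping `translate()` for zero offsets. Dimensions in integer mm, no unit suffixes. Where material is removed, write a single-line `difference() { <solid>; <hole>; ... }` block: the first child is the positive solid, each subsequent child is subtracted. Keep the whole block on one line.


difference() { cube([3957, 149, 2416]); translate([982, 0, 797]) cube([1069, 149, 1168]); }


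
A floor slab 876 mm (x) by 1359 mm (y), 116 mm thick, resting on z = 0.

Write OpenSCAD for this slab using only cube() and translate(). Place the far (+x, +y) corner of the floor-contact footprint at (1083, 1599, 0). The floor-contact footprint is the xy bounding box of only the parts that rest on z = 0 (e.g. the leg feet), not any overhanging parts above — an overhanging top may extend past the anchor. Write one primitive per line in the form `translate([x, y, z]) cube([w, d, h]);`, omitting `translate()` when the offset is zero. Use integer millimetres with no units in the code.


translate([207, 240, 0]) cube([876, 1359, 116]);


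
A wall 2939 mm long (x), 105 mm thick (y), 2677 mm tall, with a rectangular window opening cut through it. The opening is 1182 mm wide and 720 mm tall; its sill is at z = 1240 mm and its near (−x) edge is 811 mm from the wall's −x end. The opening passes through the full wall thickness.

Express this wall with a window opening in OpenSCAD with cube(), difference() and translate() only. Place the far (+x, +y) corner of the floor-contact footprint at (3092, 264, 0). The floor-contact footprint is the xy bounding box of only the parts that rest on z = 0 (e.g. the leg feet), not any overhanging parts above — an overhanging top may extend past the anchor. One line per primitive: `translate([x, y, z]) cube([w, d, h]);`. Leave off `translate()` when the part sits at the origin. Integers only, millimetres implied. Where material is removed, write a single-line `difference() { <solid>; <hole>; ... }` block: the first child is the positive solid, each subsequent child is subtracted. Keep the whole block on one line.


difference() { translate([153, 159, 0]) cube([2939, 105, 2677]); translate([964, 159, 1240]) cube([1182, 105, 720]); }


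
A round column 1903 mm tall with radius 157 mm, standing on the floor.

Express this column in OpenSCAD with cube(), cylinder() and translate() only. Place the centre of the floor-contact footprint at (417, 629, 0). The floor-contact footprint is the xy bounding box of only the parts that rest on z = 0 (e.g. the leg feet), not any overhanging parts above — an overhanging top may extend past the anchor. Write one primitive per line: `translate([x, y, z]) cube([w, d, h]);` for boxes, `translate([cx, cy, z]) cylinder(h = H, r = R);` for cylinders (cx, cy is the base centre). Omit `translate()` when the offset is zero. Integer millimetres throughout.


translate([417, 629, 0]) cylinder(h = 1903, r = 157);


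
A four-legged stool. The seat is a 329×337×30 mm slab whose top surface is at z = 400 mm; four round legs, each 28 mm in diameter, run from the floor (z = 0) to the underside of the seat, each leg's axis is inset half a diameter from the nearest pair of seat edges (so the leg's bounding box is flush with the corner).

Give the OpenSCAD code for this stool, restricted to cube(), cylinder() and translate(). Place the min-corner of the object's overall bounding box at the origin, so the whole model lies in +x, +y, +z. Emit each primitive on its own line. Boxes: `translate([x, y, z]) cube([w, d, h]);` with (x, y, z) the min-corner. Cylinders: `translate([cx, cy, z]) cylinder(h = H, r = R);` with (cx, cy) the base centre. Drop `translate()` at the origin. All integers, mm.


translate([0, 0, 370]) cube([329, 337, 30]);
translate([14, 14, 0]) cylinder(h = 370, r = 14);
translate([315, 14, 0]) cylinder(h = 370, r = 14);
translate([14, 323, 0]) cylinder(h = 370, r = 14);
translate([315, 323, 0]) cylinder(h = 370, r = 14);


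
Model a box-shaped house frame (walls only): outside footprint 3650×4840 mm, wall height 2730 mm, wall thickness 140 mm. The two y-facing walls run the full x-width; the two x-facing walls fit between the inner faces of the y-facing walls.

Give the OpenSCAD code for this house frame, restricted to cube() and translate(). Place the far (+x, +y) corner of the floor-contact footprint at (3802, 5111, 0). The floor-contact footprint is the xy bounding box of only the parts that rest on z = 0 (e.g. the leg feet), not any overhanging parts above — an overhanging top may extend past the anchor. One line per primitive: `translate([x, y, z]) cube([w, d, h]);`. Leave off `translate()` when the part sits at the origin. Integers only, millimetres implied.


translate([152, 271, 0]) cube([3650, 140, 2730]);
translate([152, 4971, 0]) cube([3650, 140, 2730]);
translate([152, 411, 0]) cube([140, 4560, 2730]);
translate([3662, 411, 0]) cube([140, 4560, 2730]);


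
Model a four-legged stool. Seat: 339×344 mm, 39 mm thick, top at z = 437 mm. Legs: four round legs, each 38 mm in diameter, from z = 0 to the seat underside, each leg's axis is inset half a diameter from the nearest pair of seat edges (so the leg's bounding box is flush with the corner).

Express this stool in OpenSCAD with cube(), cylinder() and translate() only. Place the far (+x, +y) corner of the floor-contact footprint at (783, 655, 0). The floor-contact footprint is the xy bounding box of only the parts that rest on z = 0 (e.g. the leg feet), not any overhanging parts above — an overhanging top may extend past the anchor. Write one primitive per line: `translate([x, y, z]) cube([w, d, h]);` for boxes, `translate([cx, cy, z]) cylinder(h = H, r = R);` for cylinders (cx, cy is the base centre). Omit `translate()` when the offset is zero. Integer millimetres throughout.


translate([444, 311, 398]) cube([339, 344, 39]);
translate([463, 330, 0]) cylinder(h = 398, r = 19);
translate([764, 330, 0]) cylinder(h = 398, r = 19);
translate([463, 636, 0]) cylinder(h = 398, r = 19);
translate([764, 636, 0]) cylinder(h = 398, r = 19);


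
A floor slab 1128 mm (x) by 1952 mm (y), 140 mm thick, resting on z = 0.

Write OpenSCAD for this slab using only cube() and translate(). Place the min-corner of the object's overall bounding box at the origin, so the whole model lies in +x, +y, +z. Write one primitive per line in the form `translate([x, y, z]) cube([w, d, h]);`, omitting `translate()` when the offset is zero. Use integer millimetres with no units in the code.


cube([1128, 1952, 140]);


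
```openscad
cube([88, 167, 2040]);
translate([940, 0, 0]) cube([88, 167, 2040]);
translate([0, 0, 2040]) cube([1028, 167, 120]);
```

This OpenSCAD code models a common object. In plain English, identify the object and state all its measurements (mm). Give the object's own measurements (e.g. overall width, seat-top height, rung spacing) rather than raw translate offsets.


A door frame. The clear opening is 852 mm wide and 2040 mm high. Two 88 mm wide jambs, 167 mm deep, stand either side of the opening from the floor to the top of the opening. A 120 mm thick head sits across the top of both jambs, spanning the full outside width of the frame.


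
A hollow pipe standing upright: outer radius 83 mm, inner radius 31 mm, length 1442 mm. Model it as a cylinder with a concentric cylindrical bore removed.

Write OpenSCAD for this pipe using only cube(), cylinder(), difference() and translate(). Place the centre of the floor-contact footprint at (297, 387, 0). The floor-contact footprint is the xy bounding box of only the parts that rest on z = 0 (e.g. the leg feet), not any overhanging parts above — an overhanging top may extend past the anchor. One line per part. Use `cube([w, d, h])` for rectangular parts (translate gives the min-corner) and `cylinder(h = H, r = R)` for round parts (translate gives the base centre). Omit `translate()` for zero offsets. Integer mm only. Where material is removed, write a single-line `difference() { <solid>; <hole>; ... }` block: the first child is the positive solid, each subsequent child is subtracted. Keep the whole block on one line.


difference() { translate([297, 387, 0]) cylinder(h = 1442, r = 83); translate([297, 387, 0]) cylinder(h = 1442, r = 31); }
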